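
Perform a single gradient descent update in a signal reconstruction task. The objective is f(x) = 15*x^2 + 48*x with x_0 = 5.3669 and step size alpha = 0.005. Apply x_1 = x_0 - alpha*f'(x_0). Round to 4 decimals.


We compute the gradient at x_0 and apply the update.
f'(x) = 30*x + 48
f'(5.3669) = 30*5.3669 + 48 = 209.007
x_1 = 5.3669 - 0.005*209.007 = 4.3219


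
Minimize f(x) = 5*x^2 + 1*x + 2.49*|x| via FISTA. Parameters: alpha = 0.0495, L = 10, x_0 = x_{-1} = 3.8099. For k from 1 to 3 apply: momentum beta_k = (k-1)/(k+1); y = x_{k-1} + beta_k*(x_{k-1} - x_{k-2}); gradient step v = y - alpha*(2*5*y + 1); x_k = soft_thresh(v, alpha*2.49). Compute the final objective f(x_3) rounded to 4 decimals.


FISTA on f(x) = 5*x^2 + 1*x + 2.49*|x|
L = 10, alpha = 0.0495
Iteration 1: beta = 0.0, y = 3.8099 + 0.0*(3.8099 - 3.8099) = 3.8099
  grad(y) = 39.099, v = y - alpha*grad = 1.8745
  prox(v) = soft_thresh(1.8745, 0.1233) = 1.7512
Iteration 2: beta = 0.3333, y = 1.7512 + 0.3333*(1.7512 - 3.8099) = 1.065
  grad(y) = 11.6503, v = y - alpha*grad = 0.4883
  prox(v) = soft_thresh(0.4883, 0.1233) = 0.3651
Iteration 3: beta = 0.5, y = 0.3651 + 0.5*(0.3651 - 1.7512) = -0.328
  grad(y) = -2.28, v = y - alpha*grad = -0.2151
  prox(v) = soft_thresh(-0.2151, 0.1233) = -0.0919
f(x_3) = 5*(-0.0919)^2 + 1*(-0.0919) + 2.49*|-0.0919| = 0.1791


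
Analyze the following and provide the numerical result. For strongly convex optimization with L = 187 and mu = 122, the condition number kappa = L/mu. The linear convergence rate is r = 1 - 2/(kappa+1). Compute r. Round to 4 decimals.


Step 1: Compute the condition number.
kappa = L/mu = 187/122 = 1.5328
Step 2: Compute the convergence rate.
r = 1 - 2/(kappa + 1) = 1 - 2*mu/(L + mu) = (L - mu)/(L + mu) = 65/309 = 0.2104


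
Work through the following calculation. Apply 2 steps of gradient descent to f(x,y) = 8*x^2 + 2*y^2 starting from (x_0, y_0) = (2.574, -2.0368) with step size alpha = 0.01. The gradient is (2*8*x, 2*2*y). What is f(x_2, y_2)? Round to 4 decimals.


Gradient descent on f(x,y) = 8*x^2 + 2*y^2.
Starting point: (2.574, -2.0368), alpha = 0.01
Step 1: grad_x = 2*8*2.574 = 41.184, grad_y = 2*2*-2.0368 = -8.1472
  x_1 = 2.574 - 0.01*41.184 = 2.1622
  y_1 = -2.0368 - 0.01*-8.1472 = -1.9553
Step 2: grad_x = 2*8*2.1622 = 34.5946, grad_y = 2*2*-1.9553 = -7.8213
  x_2 = 2.1622 - 0.01*34.5946 = 1.8162
  y_2 = -1.9553 - 0.01*-7.8213 = -1.8771
f(1.8162, -1.8771) = 8*1.8162^2 + 2*(-1.8771)^2 = 33.4362


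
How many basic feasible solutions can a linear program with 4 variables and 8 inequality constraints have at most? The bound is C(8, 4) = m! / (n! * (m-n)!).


Each vertex corresponds to some choice of n active constraints out of m, so the number of vertices is at most C(m, n) = m! / (n!(m-n)!).
m = 8, n = 4
Numerator: 8 * 7 * 6 * 5
Denominator: 4! = 24
C(8, 4) = 70


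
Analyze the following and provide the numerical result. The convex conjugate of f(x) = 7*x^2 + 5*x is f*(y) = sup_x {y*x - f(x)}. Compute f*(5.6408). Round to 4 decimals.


f*(y) = sup_x {y*x - a*x^2 - b*x} = sup_x {(y-b)*x - a*x^2}
FOC: (y - b) - 2a*x = 0 => x* = (y - b)/(2a)
x* = (5.6408 - 5)/(2*7) = 0.0458
f*(5.6408) = (y-b)^2/(4a) = (5.6408 - 5)^2/(4*7)
= 0.4106/28 = 0.0147


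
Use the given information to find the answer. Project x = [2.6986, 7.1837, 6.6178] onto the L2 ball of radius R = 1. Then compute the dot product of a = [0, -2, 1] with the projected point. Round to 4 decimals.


Step 1: Compute ||x|| (intermediates to 6 decimals).
||x|| = sqrt(2.6986^2 + 7.1837^2 + 6.6178^2) = 10.133275
Step 2: Project.
Since ||x|| > R, scale = R/||x|| = 1/10.133275 = 0.098685, proj(x) = scale * x
proj(x) = [0.266311, 0.708923, 0.653078]
Step 3: Dot product.
a^T * proj(x) = 0*0.266311 - 2*0.708923 + 1*0.653078 = -0.7648


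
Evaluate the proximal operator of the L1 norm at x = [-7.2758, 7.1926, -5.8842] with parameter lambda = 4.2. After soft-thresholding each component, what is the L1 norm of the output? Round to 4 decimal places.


Soft-thresholding with lambda = 4.2:
prox(-7.2758) = sign(-7.2758)*max(|-7.2758| - 4.2, 0) = -3.0758
prox(7.1926) = sign(7.1926)*max(|7.1926| - 4.2, 0) = 2.9926
prox(-5.8842) = sign(-5.8842)*max(|-5.8842| - 4.2, 0) = -1.6842
prox(x) = [-3.0758, 2.9926, -1.6842]
||prox(x)||_1 = 3.0758 + 2.9926 + 1.6842 = 7.7526


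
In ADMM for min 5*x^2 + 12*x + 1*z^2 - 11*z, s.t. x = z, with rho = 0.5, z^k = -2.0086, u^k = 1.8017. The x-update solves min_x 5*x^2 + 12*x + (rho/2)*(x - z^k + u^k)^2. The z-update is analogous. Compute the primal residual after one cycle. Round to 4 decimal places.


ADMM iteration with rho = 0.5, z^k = -2.0086, u^k = 1.8017
Step 1: x-update.
Minimize 5*x^2 + 12*x + (0.5/2)*(x + 2.0086 + 1.8017)^2
FOC: (2*5 + 0.5)*x = -12 + 0.5*(-2.0086 - 1.8017)
x^{k+1} = -1.3243
Step 2: z-update.
Minimize 1*z^2 - 11*z + (0.5/2)*(-1.3243 - z + 1.8017)^2
FOC: (2*1 + 0.5)*z = 11 + 0.5*(-1.3243 + 1.8017)
z^{k+1} = 4.4955
Step 3: u-update.
u^{k+1} = 1.8017 - 1.3243 - 4.4955 = -4.0181
Step 4: Primal residual = |-1.3243 - 4.4955| = 5.8198


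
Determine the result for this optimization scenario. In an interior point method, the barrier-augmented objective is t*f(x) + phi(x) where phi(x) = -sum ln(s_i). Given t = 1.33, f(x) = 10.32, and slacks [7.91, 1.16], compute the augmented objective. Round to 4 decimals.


Step 1: Compute log-barrier.
ln values: [2.0681, 0.1484]
phi = -(2.0681 + 0.1484) = -2.2165
Step 2: Compute augmented objective.
t*f(x) = 1.33*10.32 = 13.7256
Total = 13.7256 - 2.2165 = 11.5091


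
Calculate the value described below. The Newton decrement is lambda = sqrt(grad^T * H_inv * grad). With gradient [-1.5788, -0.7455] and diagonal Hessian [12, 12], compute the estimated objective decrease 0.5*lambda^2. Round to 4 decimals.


Step 1: H is diagonal, so H^(-1) * g = [-0.1316, -0.0621].
Step 2: g^T H^(-1) g = sum_i g_i^2 / H_ii
  = (-1.5788)^2/12 + (-0.7455)^2/12
  = 0.2077 + 0.0463 = 0.254
Step 3: Objective decrease = 0.5 * g^T H^(-1) g = 0.127


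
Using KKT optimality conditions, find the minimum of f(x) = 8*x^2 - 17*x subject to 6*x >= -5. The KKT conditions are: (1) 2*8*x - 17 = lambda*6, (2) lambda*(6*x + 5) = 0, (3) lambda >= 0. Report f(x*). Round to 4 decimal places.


Step 1: Try lambda = 0 (constraint inactive).
Stationarity: 2*8*x - 17 = 0
x* = 17/(2*8) = 1.0625
Check constraint: 6*1.0625 = 6.375 >= -5 -- satisfied.
Step 2: Compute optimal value.
f(x*) = 8*1.0625^2 - 17*1.0625 = -9.0313


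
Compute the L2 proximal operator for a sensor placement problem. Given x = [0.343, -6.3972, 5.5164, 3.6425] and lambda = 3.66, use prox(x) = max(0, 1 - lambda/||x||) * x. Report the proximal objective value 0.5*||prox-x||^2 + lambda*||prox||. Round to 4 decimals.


Step 1: Compute ||x||.
||x|| = 9.2054
Step 2: Compute scaling factor.
scale = max(0, 1 - 3.66/9.2054) = 0.6024
Step 3: prox(x) = [0.2066, -3.8537, 3.3231, 2.1943]
||prox(x)|| = 5.5454
Step 4: Proximal objective.
0.5*||prox-x||^2 = 6.6978
lambda*||prox|| = 20.2962
Total = 26.9941


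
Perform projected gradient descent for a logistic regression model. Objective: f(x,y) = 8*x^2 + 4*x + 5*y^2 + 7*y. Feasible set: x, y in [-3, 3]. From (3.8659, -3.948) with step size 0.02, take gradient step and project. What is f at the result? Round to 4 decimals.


Step 1: Compute gradient at (3.8659, -3.948).
grad_x = 2*8*3.8659 + 4 = 65.8544
grad_y = 2*5*-3.948 + 7 = -32.48
Step 2: Gradient step.
x_raw = 3.8659 - 0.02*65.8544 = 2.5488
y_raw = -3.948 - 0.02*-32.48 = -3.2984
Step 3: Project onto [-3, 3].
x_proj = clip(2.5488) = 2.5488
y_proj = clip(-3.2984) = -3.0
Step 4: Evaluate f.
f(2.5488, -3.0) = 86.1668


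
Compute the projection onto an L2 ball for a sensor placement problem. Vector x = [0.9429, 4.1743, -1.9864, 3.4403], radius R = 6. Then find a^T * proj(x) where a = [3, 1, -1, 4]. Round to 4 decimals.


Step 1: Compute ||x|| (intermediates to 6 decimals).
||x|| = sqrt(0.9429^2 + 4.1743^2 + (-1.9864)^2 + 3.4403^2) = 5.839117
Step 2: Project.
Since ||x|| <= R, proj = x (no scaling needed).
proj(x) = [0.9429, 4.1743, -1.9864, 3.4403]
Step 3: Dot product.
a^T * proj(x) = 3*0.9429 + 1*4.1743 - 1*(-1.9864) + 4*3.4403 = 22.7506


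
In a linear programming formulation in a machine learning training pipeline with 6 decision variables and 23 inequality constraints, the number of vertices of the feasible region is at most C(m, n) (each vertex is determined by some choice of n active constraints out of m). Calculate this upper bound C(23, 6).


Each vertex corresponds to some choice of n active constraints out of m, so the number of vertices is at most C(m, n) = m! / (n!(m-n)!).
m = 23, n = 6
Numerator: 23 * 22 * 21 * 20 * 19 * 18
Denominator: 6! = 720
C(23, 6) = 100947


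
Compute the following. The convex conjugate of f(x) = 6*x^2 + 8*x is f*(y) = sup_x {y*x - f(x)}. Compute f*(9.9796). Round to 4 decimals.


f*(y) = sup_x {y*x - a*x^2 - b*x} = sup_x {(y-b)*x - a*x^2}
FOC: (y - b) - 2a*x = 0 => x* = (y - b)/(2a)
x* = (9.9796 - 8)/(2*6) = 0.165
f*(9.9796) = (y-b)^2/(4a) = (9.9796 - 8)^2/(4*6)
= 3.9188/24 = 0.1633


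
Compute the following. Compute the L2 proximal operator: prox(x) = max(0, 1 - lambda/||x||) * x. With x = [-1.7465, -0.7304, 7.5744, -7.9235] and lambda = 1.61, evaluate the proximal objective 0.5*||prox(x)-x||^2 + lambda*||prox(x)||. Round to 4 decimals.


Step 1: Compute ||x||.
||x|| = 11.1237
Step 2: Compute scaling factor.
scale = max(0, 1 - 1.61/11.1237) = 0.8553
Step 3: prox(x) = [-1.4937, -0.6247, 6.4781, -6.7767]
||prox(x)|| = 9.5137
Step 4: Proximal objective.
0.5*||prox-x||^2 = 1.2961
lambda*||prox|| = 15.3171
Total = 16.6131


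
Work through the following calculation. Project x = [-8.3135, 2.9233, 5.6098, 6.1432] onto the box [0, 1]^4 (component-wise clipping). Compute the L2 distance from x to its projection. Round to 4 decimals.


Project each component onto [0, 1].
clip(-8.3135) = 0.0, clip(2.9233) = 1.0, clip(5.6098) = 1.0, clip(6.1432) = 1.0
Projection = [0.0, 1.0, 1.0, 1.0]
Squared diffs: [69.1143, 3.6991, 21.2503, 26.4525]
Distance = sqrt(120.5162) = 10.978


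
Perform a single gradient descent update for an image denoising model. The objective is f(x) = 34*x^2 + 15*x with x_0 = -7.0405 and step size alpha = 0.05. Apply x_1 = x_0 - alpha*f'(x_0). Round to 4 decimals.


We compute the gradient at x_0 and apply the update.
f'(x) = 68*x + 15
f'(-7.0405) = 68*-7.0405 + 15 = -463.754
x_1 = -7.0405 - 0.05*-463.754 = 16.1472


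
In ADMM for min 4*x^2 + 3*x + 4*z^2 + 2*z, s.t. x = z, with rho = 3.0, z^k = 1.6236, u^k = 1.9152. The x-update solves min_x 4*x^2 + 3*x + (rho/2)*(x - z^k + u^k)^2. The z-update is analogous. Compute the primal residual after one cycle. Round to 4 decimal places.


ADMM iteration with rho = 3.0, z^k = 1.6236, u^k = 1.9152
Step 1: x-update.
Minimize 4*x^2 + 3*x + (3.0/2)*(x - 1.6236 + 1.9152)^2
FOC: (2*4 + 3.0)*x = -3 + 3.0*(1.6236 - 1.9152)
x^{k+1} = -0.3523
Step 2: z-update.
Minimize 4*z^2 + 2*z + (3.0/2)*(-0.3523 - z + 1.9152)^2
FOC: (2*4 + 3.0)*z = -2 + 3.0*(-0.3523 + 1.9152)
z^{k+1} = 0.2444
Step 3: u-update.
u^{k+1} = 1.9152 - 0.3523 - 0.2444 = 1.3185
Step 4: Primal residual = |-0.3523 - 0.2444| = 0.5967


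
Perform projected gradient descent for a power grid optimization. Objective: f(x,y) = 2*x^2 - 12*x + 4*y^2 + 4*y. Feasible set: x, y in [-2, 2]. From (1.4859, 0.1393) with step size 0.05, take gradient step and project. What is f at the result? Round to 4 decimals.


Step 1: Compute gradient at (1.4859, 0.1393).
grad_x = 2*2*1.4859 - 12 = -6.0564
grad_y = 2*4*0.1393 + 4 = 5.1144
Step 2: Gradient step.
x_raw = 1.4859 - 0.05*-6.0564 = 1.7887
y_raw = 0.1393 - 0.05*5.1144 = -0.1164
Step 3: Project onto [-2, 2].
x_proj = clip(1.7887) = 1.7887
y_proj = clip(-0.1164) = -0.1164
Step 4: Evaluate f.
f(1.7887, -0.1164) = -15.4771


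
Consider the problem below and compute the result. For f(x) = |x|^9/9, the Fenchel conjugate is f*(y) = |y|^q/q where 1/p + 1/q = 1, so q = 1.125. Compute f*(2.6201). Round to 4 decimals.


The conjugate exponent q satisfies 1/p + 1/q = 1.
p = 9, so q = 9/(9 - 1) = 1.125
|y|^q = 2.6201^1.125 = 2.9553
f*(2.6201) = 2.9553 / 1.125 = 2.627


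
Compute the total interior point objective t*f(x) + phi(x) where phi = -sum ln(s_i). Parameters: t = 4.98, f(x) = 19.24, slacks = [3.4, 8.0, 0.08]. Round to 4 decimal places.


Step 1: Compute log-barrier.
ln values: [1.2238, 2.0794, -2.5257]
phi = -(1.2238 + 2.0794 - 2.5257) = -0.7775
Step 2: Compute augmented objective.
t*f(x) = 4.98*19.24 = 95.8152
Total = 95.8152 - 0.7775 = 95.0377


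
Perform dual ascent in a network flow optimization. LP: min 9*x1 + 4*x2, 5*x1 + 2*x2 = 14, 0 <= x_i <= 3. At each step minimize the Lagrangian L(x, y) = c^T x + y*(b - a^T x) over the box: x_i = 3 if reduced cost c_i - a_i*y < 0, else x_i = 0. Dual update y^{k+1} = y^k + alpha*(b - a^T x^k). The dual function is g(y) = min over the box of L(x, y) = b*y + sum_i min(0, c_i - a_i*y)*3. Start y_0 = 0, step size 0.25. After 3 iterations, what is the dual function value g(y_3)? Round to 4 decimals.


Dual ascent for LP: min 9*x1 + 4*x2, 5*x1 + 2*x2 = 14, 0 <= x_i <= 3
Step 1: y^k = 0.0, reduced costs: (9.0, 4.0)
  x^k = (0.0, 0.0), subgradient = b - a^T x = 14.0
  y^{k+1} = 0.0 + 0.25*14.0 = 3.5
Step 2: y^k = 3.5, reduced costs: (-8.5, -3.0)
  x^k = (3.0, 3.0), subgradient = b - a^T x = -7.0
  y^{k+1} = 3.5 + 0.25*-7.0 = 1.75
Step 3: y^k = 1.75, reduced costs: (0.25, 0.5)
  x^k = (0.0, 0.0), subgradient = b - a^T x = 14.0
  y^{k+1} = 1.75 + 0.25*14.0 = 5.25
Dual objective at y_3 = 5.25: reduced costs (-17.25, -6.5), box minimizer x = (3.0, 3.0)
g(y_3) = b*y + (c1 - a1*y)*x1 + (c2 - a2*y)*x2 = 14*5.25 + (-17.25)*3.0 + (-6.5)*3.0 = 73.5 - 51.75 - 19.5 = 2.25


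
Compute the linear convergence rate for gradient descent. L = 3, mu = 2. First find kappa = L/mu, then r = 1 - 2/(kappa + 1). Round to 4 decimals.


Step 1: Compute the condition number.
kappa = L/mu = 3/2 = 1.5
Step 2: Compute the convergence rate.
r = 1 - 2/(kappa + 1) = 1 - 2*mu/(L + mu) = (L - mu)/(L + mu) = 1/5 = 0.2


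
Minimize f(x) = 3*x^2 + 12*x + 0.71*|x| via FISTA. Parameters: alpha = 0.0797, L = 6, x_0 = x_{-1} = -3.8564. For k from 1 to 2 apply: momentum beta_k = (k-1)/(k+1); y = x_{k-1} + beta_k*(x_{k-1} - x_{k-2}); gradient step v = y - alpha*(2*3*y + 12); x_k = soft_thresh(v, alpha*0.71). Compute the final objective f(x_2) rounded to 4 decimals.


FISTA on f(x) = 3*x^2 + 12*x + 0.71*|x|
L = 6, alpha = 0.0797
Iteration 1: beta = 0.0, y = -3.8564 + 0.0*(-3.8564 + 3.8564) = -3.8564
  grad(y) = -11.1384, v = y - alpha*grad = -2.9687
  prox(v) = soft_thresh(-2.9687, 0.0566) = -2.9121
Iteration 2: beta = 0.3333, y = -2.9121 + 0.3333*(-2.9121 + 3.8564) = -2.5973
  grad(y) = -3.5839, v = y - alpha*grad = -2.3117
  prox(v) = soft_thresh(-2.3117, 0.0566) = -2.2551
f(x_2) = 3*(-2.2551)^2 + 12*(-2.2551) + 0.71*|-2.2551| = -10.2037


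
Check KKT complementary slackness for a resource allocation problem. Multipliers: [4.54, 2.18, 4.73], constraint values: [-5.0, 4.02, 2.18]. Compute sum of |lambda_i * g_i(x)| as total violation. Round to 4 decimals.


KKT complementary slackness check:
lambda_1 * g_1 = 4.54 * -5.0 = -22.7
lambda_2 * g_2 = 2.18 * 4.02 = 8.7636
lambda_3 * g_3 = 4.73 * 2.18 = 10.3114
Total violation = 22.7 + 8.7636 + 10.3114 = 41.775


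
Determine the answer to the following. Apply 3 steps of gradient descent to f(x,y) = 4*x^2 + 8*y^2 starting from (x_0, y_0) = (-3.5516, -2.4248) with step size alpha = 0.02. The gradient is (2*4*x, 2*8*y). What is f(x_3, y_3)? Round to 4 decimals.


Gradient descent on f(x,y) = 4*x^2 + 8*y^2.
Starting point: (-3.5516, -2.4248), alpha = 0.02
Step 1: grad_x = 2*4*-3.5516 = -28.4128, grad_y = 2*8*-2.4248 = -38.7968
  x_1 = -3.5516 - 0.02*-28.4128 = -2.9833
  y_1 = -2.4248 - 0.02*-38.7968 = -1.6489
Step 2: grad_x = 2*4*-2.9833 = -23.8668, grad_y = 2*8*-1.6489 = -26.3818
  x_2 = -2.9833 - 0.02*-23.8668 = -2.506
  y_2 = -1.6489 - 0.02*-26.3818 = -1.1212
Step 3: grad_x = 2*4*-2.506 = -20.0481, grad_y = 2*8*-1.1212 = -17.9396
  x_3 = -2.506 - 0.02*-20.0481 = -2.105
  y_3 = -1.1212 - 0.02*-17.9396 = -0.7624
f(-2.105, -0.7624) = 4*(-2.105)^2 + 8*(-0.7624)^2 = 22.3754


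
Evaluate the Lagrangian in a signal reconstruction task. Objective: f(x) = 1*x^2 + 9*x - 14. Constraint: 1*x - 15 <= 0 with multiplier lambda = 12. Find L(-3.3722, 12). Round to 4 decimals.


Step 1: Evaluate f(x).
f(-3.3722) = 1*(-3.3722)^2 + 9*(-3.3722) - 14 = -32.9781
Step 2: Evaluate g(x).
g(-3.3722) = 1*-3.3722 - 15 = -18.3722
Step 3: Compute Lagrangian.
L = -32.9781 + 12*-18.3722 = -253.4445


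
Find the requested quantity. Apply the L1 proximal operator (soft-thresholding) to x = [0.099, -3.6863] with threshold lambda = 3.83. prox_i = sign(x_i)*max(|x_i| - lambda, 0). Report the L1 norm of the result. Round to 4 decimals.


Soft-thresholding with lambda = 3.83:
prox(0.099) = sign(0.099)*max(|0.099| - 3.83, 0) = 0.0
prox(-3.6863) = sign(-3.6863)*max(|-3.6863| - 3.83, 0) = 0.0
prox(x) = [0.0, 0.0]
||prox(x)||_1 = 0.0 + 0.0 = 0.0


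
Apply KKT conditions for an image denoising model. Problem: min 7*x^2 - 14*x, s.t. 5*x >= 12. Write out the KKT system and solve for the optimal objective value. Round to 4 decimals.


Step 1: Try lambda = 0 (constraint inactive).
x_unc = 14/(2*7) = 1.0
Check: 5*1.0 = 5.0 < 12 -- violated!
Step 2: Constraint must be active: 5*x = 12
x* = 12/5 = 2.4
lambda = (2*7*2.4 - 14)/5 = 3.92
Step 3: Compute optimal value.
f(x*) = 7*2.4^2 - 14*2.4 = 6.72


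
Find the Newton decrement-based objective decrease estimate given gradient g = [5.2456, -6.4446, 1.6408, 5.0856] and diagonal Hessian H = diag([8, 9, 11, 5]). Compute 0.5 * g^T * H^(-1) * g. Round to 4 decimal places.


Step 1: H is diagonal, so H^(-1) * g = [0.6557, -0.7161, 0.1492, 1.0171].
Step 2: g^T H^(-1) g = sum_i g_i^2 / H_ii
  = (5.2456)^2/8 + (-6.4446)^2/9 + (1.6408)^2/11 + (5.0856)^2/5
  = 3.4395 + 4.6148 + 0.2447 + 5.1727 = 13.4717
Step 3: Objective decrease = 0.5 * g^T H^(-1) g = 6.7359


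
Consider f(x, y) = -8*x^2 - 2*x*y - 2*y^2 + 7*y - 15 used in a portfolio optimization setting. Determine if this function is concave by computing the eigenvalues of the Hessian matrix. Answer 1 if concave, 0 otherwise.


The Hessian of f(x,y) = -8*x^2 - 2*x*y - 2*y^2 + 7*y - 15 is:
H = [[-16, -2], [-2, -4]]
Trace = -16 - 4 = -20
Determinant = -16*-4 - (-2)^2 = 60
Discriminant = (-20)^2 - 4*60 = 160.0
Eigenvalues: lambda_1 = -16.3246, lambda_2 = -3.6754
The function is concave.

1


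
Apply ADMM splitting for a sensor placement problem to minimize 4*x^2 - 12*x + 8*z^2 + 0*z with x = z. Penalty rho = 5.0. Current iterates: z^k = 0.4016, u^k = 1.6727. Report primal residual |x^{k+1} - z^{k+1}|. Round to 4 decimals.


ADMM iteration with rho = 5.0, z^k = 0.4016, u^k = 1.6727
Step 1: x-update.
Minimize 4*x^2 - 12*x + (5.0/2)*(x - 0.4016 + 1.6727)^2
FOC: (2*4 + 5.0)*x = 12 + 5.0*(0.4016 - 1.6727)
x^{k+1} = 0.4342
Step 2: z-update.
Minimize 8*z^2 + 0*z + (5.0/2)*(0.4342 - z + 1.6727)^2
FOC: (2*8 + 5.0)*z = 0 + 5.0*(0.4342 + 1.6727)
z^{k+1} = 0.5016
Step 3: u-update.
u^{k+1} = 1.6727 + 0.4342 - 0.5016 = 1.6053
Step 4: Primal residual = |0.4342 - 0.5016| = 0.0674


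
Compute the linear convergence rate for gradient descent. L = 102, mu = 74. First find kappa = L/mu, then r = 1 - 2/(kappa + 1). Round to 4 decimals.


Step 1: Compute the condition number.
kappa = L/mu = 102/74 = 1.3784
Step 2: Compute the convergence rate.
r = 1 - 2/(kappa + 1) = 1 - 2*mu/(L + mu) = (L - mu)/(L + mu) = 28/176 = 0.1591


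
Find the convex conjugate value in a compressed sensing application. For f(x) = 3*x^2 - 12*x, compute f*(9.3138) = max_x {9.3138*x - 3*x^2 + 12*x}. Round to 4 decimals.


f*(y) = sup_x {y*x - a*x^2 - b*x} = sup_x {(y-b)*x - a*x^2}
FOC: (y - b) - 2a*x = 0 => x* = (y - b)/(2a)
x* = (9.3138 + 12)/(2*3) = 3.5523
f*(9.3138) = (y-b)^2/(4a) = (9.3138 + 12)^2/(4*3)
= 454.2781/12 = 37.8565


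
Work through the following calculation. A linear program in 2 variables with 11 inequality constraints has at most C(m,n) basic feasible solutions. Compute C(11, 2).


Each vertex corresponds to some choice of n active constraints out of m, so the number of vertices is at most C(m, n) = m! / (n!(m-n)!).
m = 11, n = 2
Numerator: 11 * 10
Denominator: 2! = 2
C(11, 2) = 55


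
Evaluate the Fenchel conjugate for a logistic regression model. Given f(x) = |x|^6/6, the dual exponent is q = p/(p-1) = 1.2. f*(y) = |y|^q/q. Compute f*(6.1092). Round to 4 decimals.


The conjugate exponent q satisfies 1/p + 1/q = 1.
p = 6, so q = 6/(6 - 1) = 1.2
|y|^q = 6.1092^1.2 = 8.7737
f*(6.1092) = 8.7737 / 1.2 = 7.3114


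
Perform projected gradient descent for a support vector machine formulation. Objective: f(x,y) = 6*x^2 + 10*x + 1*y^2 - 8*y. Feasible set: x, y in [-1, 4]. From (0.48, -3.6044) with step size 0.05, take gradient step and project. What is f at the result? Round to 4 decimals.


Step 1: Compute gradient at (0.48, -3.6044).
grad_x = 2*6*0.48 + 10 = 15.76
grad_y = 2*1*-3.6044 - 8 = -15.2088
Step 2: Gradient step.
x_raw = 0.48 - 0.05*15.76 = -0.308
y_raw = -3.6044 - 0.05*-15.2088 = -2.844
Step 3: Project onto [-1, 4].
x_proj = clip(-0.308) = -0.308
y_proj = clip(-2.844) = -1.0
Step 4: Evaluate f.
f(-0.308, -1.0) = 6.4892


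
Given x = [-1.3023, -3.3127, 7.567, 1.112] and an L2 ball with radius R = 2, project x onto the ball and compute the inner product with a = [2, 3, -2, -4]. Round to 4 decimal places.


Step 1: Compute ||x|| (intermediates to 6 decimals).
||x|| = sqrt((-1.3023)^2 + (-3.3127)^2 + 7.567^2 + 1.112^2) = 8.435994
Step 2: Project.
Since ||x|| > R, scale = R/||x|| = 2/8.435994 = 0.237079, proj(x) = scale * x
proj(x) = [-0.308748, -0.785372, 1.793977, 0.263632]
Step 3: Dot product.
a^T * proj(x) = 2*(-0.308748) + 3*(-0.785372) - 2*1.793977 - 4*0.263632 = -7.6161


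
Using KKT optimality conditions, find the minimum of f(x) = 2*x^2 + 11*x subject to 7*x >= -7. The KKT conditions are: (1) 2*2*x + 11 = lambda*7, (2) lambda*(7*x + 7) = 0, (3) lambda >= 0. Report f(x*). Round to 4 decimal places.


Step 1: Try lambda = 0 (constraint inactive).
x_unc = -11/(2*2) = -2.75
Check: 7*-2.75 = -19.25 < -7 -- violated!
Step 2: Constraint must be active: 7*x = -7
x* = -7/7 = -1.0
lambda = (2*2*(-1.0) + 11)/7 = 1.0
Step 3: Compute optimal value.
f(x*) = 2*(-1.0)^2 + 11*(-1.0) = -9.0


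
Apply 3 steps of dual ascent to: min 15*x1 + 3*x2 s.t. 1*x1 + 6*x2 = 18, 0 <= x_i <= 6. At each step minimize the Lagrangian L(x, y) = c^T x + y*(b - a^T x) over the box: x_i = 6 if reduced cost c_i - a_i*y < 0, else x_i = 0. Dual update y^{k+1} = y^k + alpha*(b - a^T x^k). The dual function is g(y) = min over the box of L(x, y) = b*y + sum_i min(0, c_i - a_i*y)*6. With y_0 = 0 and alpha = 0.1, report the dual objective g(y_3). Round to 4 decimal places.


Dual ascent for LP: min 15*x1 + 3*x2, 1*x1 + 6*x2 = 18, 0 <= x_i <= 6
Step 1: y^k = 0.0, reduced costs: (15.0, 3.0)
  x^k = (0.0, 0.0), subgradient = b - a^T x = 18.0
  y^{k+1} = 0.0 + 0.1*18.0 = 1.8
Step 2: y^k = 1.8, reduced costs: (13.2, -7.8)
  x^k = (0.0, 6.0), subgradient = b - a^T x = -18.0
  y^{k+1} = 1.8 + 0.1*-18.0 = 0.0
Step 3: y^k = 0.0, reduced costs: (15.0, 3.0)
  x^k = (0.0, 0.0), subgradient = b - a^T x = 18.0
  y^{k+1} = 0.0 + 0.1*18.0 = 1.8
Dual objective at y_3 = 1.8: reduced costs (13.2, -7.8), box minimizer x = (0.0, 6.0)
g(y_3) = b*y + (c1 - a1*y)*x1 + (c2 - a2*y)*x2 = 18*1.8 + 13.2*0.0 + (-7.8)*6.0 = 32.4 + 0.0 - 46.8 = -14.4


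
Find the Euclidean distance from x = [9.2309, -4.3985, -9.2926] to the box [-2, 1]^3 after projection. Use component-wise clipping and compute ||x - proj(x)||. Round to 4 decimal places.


Project each component onto [-2, 1].
clip(9.2309) = 1.0, clip(-4.3985) = -2.0, clip(-9.2926) = -2.0
Projection = [1.0, -2.0, -2.0]
Squared diffs: [67.7477, 5.7528, 53.182]
Distance = sqrt(126.6825) = 11.2553


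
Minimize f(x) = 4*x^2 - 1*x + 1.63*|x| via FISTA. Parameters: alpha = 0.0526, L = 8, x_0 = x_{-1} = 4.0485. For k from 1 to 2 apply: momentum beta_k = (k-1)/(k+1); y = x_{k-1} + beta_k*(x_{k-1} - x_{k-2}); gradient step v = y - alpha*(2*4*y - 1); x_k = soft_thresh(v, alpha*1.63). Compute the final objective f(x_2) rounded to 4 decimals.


FISTA on f(x) = 4*x^2 - 1*x + 1.63*|x|
L = 8, alpha = 0.0526
Iteration 1: beta = 0.0, y = 4.0485 + 0.0*(4.0485 - 4.0485) = 4.0485
  grad(y) = 31.388, v = y - alpha*grad = 2.3975
  prox(v) = soft_thresh(2.3975, 0.0857) = 2.3118
Iteration 2: beta = 0.3333, y = 2.3118 + 0.3333*(2.3118 - 4.0485) = 1.7328
  grad(y) = 12.8627, v = y - alpha*grad = 1.0563
  prox(v) = soft_thresh(1.0563, 0.0857) = 0.9705
f(x_2) = 4*0.9705^2 - 1*0.9705 + 1.63*|0.9705| = 4.3791


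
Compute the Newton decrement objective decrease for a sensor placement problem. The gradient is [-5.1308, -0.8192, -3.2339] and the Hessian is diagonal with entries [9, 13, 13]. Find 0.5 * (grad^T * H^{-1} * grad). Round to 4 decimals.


Step 1: H is diagonal, so H^(-1) * g = [-0.5701, -0.063, -0.2488].
Step 2: g^T H^(-1) g = sum_i g_i^2 / H_ii
  = (-5.1308)^2/9 + (-0.8192)^2/13 + (-3.2339)^2/13
  = 2.925 + 0.0516 + 0.8045 = 3.7811
Step 3: Objective decrease = 0.5 * g^T H^(-1) g = 1.8906


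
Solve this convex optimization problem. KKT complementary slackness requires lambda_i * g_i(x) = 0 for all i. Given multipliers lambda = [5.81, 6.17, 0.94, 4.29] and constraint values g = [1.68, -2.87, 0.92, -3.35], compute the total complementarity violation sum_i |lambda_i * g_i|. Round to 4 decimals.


KKT complementary slackness check:
lambda_1 * g_1 = 5.81 * 1.68 = 9.7608
lambda_2 * g_2 = 6.17 * -2.87 = -17.7079
lambda_3 * g_3 = 0.94 * 0.92 = 0.8648
lambda_4 * g_4 = 4.29 * -3.35 = -14.3715
Total violation = 9.7608 + 17.7079 + 0.8648 + 14.3715 = 42.705


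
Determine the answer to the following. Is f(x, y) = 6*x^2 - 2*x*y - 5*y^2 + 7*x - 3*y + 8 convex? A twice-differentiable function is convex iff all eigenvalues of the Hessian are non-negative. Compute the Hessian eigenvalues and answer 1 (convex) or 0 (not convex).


The Hessian of f(x,y) = 6*x^2 - 2*x*y - 5*y^2 + 7*x - 3*y + 8 is:
H = [[12, -2], [-2, -10]]
Trace = 12 - 10 = 2
Determinant = 12*-10 - (-2)^2 = -124
Discriminant = (2)^2 - 4*-124 = 500.0
Eigenvalues: lambda_1 = -10.1803, lambda_2 = 12.1803
The function is not convex.

0


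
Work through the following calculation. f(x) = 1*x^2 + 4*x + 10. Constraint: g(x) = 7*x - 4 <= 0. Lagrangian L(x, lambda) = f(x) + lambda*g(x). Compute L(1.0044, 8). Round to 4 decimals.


Step 1: Evaluate f(x).
f(1.0044) = 1*1.0044^2 + 4*1.0044 + 10 = 15.0264
Step 2: Evaluate g(x).
g(1.0044) = 7*1.0044 - 4 = 3.0308
Step 3: Compute Lagrangian.
L = 15.0264 + 8*3.0308 = 39.2728


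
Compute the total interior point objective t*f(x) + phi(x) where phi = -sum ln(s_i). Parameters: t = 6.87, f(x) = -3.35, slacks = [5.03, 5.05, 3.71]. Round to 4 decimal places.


Step 1: Compute log-barrier.
ln values: [1.6154, 1.6194, 1.311]
phi = -(1.6154 + 1.6194 + 1.311) = -4.5458
Step 2: Compute augmented objective.
t*f(x) = 6.87*-3.35 = -23.0145
Total = -23.0145 - 4.5458 = -27.5603


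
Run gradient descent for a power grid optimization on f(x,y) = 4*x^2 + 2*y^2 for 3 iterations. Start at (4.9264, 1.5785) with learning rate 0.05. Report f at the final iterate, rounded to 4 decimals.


Gradient descent on f(x,y) = 4*x^2 + 2*y^2.
Starting point: (4.9264, 1.5785), alpha = 0.05
Step 1: grad_x = 2*4*4.9264 = 39.4112, grad_y = 2*2*1.5785 = 6.314
  x_1 = 4.9264 - 0.05*39.4112 = 2.9558
  y_1 = 1.5785 - 0.05*6.314 = 1.2628
Step 2: grad_x = 2*4*2.9558 = 23.6467, grad_y = 2*2*1.2628 = 5.0512
  x_2 = 2.9558 - 0.05*23.6467 = 1.7735
  y_2 = 1.2628 - 0.05*5.0512 = 1.0102
Step 3: grad_x = 2*4*1.7735 = 14.188, grad_y = 2*2*1.0102 = 4.041
  x_3 = 1.7735 - 0.05*14.188 = 1.0641
  y_3 = 1.0102 - 0.05*4.041 = 0.8082
f(1.0641, 0.8082) = 4*1.0641^2 + 2*0.8082^2 = 5.8356


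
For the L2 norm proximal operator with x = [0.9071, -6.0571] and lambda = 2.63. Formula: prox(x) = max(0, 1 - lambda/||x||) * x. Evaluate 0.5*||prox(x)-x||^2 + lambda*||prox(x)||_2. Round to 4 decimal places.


Step 1: Compute ||x||.
||x|| = 6.1246
Step 2: Compute scaling factor.
scale = max(0, 1 - 2.63/6.1246) = 0.5706
Step 3: prox(x) = [0.5176, -3.4561]
||prox(x)|| = 3.4946
Step 4: Proximal objective.
0.5*||prox-x||^2 = 3.4585
lambda*||prox|| = 9.1908
Total = 12.6494


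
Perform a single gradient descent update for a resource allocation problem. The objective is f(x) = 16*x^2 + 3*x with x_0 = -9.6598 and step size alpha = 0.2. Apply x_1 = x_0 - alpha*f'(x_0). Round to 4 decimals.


We compute the gradient at x_0 and apply the update.
f'(x) = 32*x + 3
f'(-9.6598) = 32*-9.6598 + 3 = -306.1136
x_1 = -9.6598 - 0.2*-306.1136 = 51.5629


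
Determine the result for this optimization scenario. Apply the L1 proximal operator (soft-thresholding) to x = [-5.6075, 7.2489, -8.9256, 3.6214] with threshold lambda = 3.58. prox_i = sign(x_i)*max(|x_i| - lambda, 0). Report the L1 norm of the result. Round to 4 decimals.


Soft-thresholding with lambda = 3.58:
prox(-5.6075) = sign(-5.6075)*max(|-5.6075| - 3.58, 0) = -2.0275
prox(7.2489) = sign(7.2489)*max(|7.2489| - 3.58, 0) = 3.6689
prox(-8.9256) = sign(-8.9256)*max(|-8.9256| - 3.58, 0) = -5.3456
prox(3.6214) = sign(3.6214)*max(|3.6214| - 3.58, 0) = 0.0414
prox(x) = [-2.0275, 3.6689, -5.3456, 0.0414]
||prox(x)||_1 = 2.0275 + 3.6689 + 5.3456 + 0.0414 = 11.0834


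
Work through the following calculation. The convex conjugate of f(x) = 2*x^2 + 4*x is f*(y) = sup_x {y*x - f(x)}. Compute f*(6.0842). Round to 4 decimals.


f*(y) = sup_x {y*x - a*x^2 - b*x} = sup_x {(y-b)*x - a*x^2}
FOC: (y - b) - 2a*x = 0 => x* = (y - b)/(2a)
x* = (6.0842 - 4)/(2*2) = 0.5211
f*(6.0842) = (y-b)^2/(4a) = (6.0842 - 4)^2/(4*2)
= 4.3439/8 = 0.543


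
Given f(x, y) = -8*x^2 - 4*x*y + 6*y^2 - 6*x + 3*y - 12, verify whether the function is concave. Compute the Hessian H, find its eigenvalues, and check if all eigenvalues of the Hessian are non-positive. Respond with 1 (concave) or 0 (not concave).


The Hessian of f(x,y) = -8*x^2 - 4*x*y + 6*y^2 - 6*x + 3*y - 12 is:
H = [[-16, -4], [-4, 12]]
Trace = -16 + 12 = -4
Determinant = -16*12 - (-4)^2 = -208
Discriminant = (-4)^2 - 4*-208 = 848.0
Eigenvalues: lambda_1 = -16.5602, lambda_2 = 12.5602
The function is not concave.

0


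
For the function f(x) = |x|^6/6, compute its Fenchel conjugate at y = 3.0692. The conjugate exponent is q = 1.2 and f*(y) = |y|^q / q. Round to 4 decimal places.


The conjugate exponent q satisfies 1/p + 1/q = 1.
p = 6, so q = 6/(6 - 1) = 1.2
|y|^q = 3.0692^1.2 = 3.8409
f*(3.0692) = 3.8409 / 1.2 = 3.2007


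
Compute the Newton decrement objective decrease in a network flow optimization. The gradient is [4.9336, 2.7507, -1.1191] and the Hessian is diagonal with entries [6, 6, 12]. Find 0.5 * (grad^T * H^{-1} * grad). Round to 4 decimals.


Step 1: H is diagonal, so H^(-1) * g = [0.8223, 0.4585, -0.0933].
Step 2: g^T H^(-1) g = sum_i g_i^2 / H_ii
  = (4.9336)^2/6 + (2.7507)^2/6 + (-1.1191)^2/12
  = 4.0567 + 1.2611 + 0.1044 = 5.4222
Step 3: Objective decrease = 0.5 * g^T H^(-1) g = 2.7111


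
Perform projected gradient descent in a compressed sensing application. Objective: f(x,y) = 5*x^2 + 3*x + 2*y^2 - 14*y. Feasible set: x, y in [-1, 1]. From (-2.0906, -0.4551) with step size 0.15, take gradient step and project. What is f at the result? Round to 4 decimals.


Step 1: Compute gradient at (-2.0906, -0.4551).
grad_x = 2*5*-2.0906 + 3 = -17.906
grad_y = 2*2*-0.4551 - 14 = -15.8204
Step 2: Gradient step.
x_raw = -2.0906 - 0.15*-17.906 = 0.5953
y_raw = -0.4551 - 0.15*-15.8204 = 1.918
Step 3: Project onto [-1, 1].
x_proj = clip(0.5953) = 0.5953
y_proj = clip(1.918) = 1.0
Step 4: Evaluate f.
f(0.5953, 1.0) = -8.4422


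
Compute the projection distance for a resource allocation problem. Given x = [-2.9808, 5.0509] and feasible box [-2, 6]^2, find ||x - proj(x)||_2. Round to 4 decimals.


Project each component onto [-2, 6].
clip(-2.9808) = -2.0, clip(5.0509) = 5.0509
Projection = [-2.0, 5.0509]
Squared diffs: [0.962, 0.0]
Distance = sqrt(0.962) = 0.9808


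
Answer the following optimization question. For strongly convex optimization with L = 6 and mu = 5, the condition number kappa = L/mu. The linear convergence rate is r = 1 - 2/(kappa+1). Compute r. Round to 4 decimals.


Step 1: Compute the condition number.
kappa = L/mu = 6/5 = 1.2
Step 2: Compute the convergence rate.
r = 1 - 2/(kappa + 1) = 1 - 2*mu/(L + mu) = (L - mu)/(L + mu) = 1/11 = 0.0909


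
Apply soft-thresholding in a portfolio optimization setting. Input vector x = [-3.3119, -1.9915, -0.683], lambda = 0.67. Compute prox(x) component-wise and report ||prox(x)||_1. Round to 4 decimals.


Soft-thresholding with lambda = 0.67:
prox(-3.3119) = sign(-3.3119)*max(|-3.3119| - 0.67, 0) = -2.6419
prox(-1.9915) = sign(-1.9915)*max(|-1.9915| - 0.67, 0) = -1.3215
prox(-0.683) = sign(-0.683)*max(|-0.683| - 0.67, 0) = -0.013
prox(x) = [-2.6419, -1.3215, -0.013]
||prox(x)||_1 = 2.6419 + 1.3215 + 0.013 = 3.9764


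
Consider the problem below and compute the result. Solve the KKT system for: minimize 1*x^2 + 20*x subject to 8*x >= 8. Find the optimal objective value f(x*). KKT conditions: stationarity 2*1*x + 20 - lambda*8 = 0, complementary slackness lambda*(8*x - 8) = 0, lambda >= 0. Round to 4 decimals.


Step 1: Try lambda = 0 (constraint inactive).
x_unc = -20/(2*1) = -10.0
Check: 8*-10.0 = -80.0 < 8 -- violated!
Step 2: Constraint must be active: 8*x = 8
x* = 8/8 = 1.0
lambda = (2*1*1.0 + 20)/8 = 2.75
Step 3: Compute optimal value.
f(x*) = 1*1.0^2 + 20*1.0 = 21.0


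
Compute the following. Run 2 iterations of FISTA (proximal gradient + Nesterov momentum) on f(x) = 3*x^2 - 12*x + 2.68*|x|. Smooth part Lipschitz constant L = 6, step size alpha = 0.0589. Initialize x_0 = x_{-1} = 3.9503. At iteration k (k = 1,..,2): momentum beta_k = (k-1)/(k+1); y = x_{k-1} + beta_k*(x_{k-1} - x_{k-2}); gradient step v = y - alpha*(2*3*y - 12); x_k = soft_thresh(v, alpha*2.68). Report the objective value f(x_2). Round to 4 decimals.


FISTA on f(x) = 3*x^2 - 12*x + 2.68*|x|
L = 6, alpha = 0.0589
Iteration 1: beta = 0.0, y = 3.9503 + 0.0*(3.9503 - 3.9503) = 3.9503
  grad(y) = 11.7018, v = y - alpha*grad = 3.2611
  prox(v) = soft_thresh(3.2611, 0.1579) = 3.1032
Iteration 2: beta = 0.3333, y = 3.1032 + 0.3333*(3.1032 - 3.9503) = 2.8208
  grad(y) = 4.9251, v = y - alpha*grad = 2.5308
  prox(v) = soft_thresh(2.5308, 0.1579) = 2.3729
f(x_2) = 3*2.3729^2 - 12*2.3729 + 2.68*|2.3729| = -5.2234


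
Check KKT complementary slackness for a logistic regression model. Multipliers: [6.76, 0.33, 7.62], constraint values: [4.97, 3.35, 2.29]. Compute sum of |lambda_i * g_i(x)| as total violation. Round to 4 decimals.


KKT complementary slackness check:
lambda_1 * g_1 = 6.76 * 4.97 = 33.5972
lambda_2 * g_2 = 0.33 * 3.35 = 1.1055
lambda_3 * g_3 = 7.62 * 2.29 = 17.4498
Total violation = 33.5972 + 1.1055 + 17.4498 = 52.1525


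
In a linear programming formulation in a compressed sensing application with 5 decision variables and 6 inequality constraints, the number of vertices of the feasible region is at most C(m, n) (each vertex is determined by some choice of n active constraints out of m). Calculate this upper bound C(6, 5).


Each vertex corresponds to some choice of n active constraints out of m, so the number of vertices is at most C(m, n) = m! / (n!(m-n)!).
m = 6, n = 5
Numerator: 6 * 5 * 4 * 3 * 2
Denominator: 5! = 120
C(6, 5) = 6


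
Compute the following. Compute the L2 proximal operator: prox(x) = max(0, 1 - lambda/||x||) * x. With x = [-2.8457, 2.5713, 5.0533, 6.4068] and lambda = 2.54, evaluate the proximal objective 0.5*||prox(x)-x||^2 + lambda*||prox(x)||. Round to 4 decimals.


Step 1: Compute ||x||.
||x|| = 9.0162
Step 2: Compute scaling factor.
scale = max(0, 1 - 2.54/9.0162) = 0.7183
Step 3: prox(x) = [-2.044, 1.8469, 3.6297, 4.6019]
||prox(x)|| = 6.4762
Step 4: Proximal objective.
0.5*||prox-x||^2 = 3.2258
lambda*||prox|| = 16.4495
Total = 19.6754


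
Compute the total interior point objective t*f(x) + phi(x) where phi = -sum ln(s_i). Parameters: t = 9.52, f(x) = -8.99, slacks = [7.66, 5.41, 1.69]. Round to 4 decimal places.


Step 1: Compute log-barrier.
ln values: [2.036, 1.6882, 0.5247]
phi = -(2.036 + 1.6882 + 0.5247) = -4.249
Step 2: Compute augmented objective.
t*f(x) = 9.52*-8.99 = -85.5848
Total = -85.5848 - 4.249 = -89.8338


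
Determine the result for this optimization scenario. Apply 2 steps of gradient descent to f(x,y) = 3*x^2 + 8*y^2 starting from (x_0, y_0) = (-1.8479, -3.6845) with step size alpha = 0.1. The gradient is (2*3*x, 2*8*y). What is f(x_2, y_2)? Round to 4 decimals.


Gradient descent on f(x,y) = 3*x^2 + 8*y^2.
Starting point: (-1.8479, -3.6845), alpha = 0.1
Step 1: grad_x = 2*3*-1.8479 = -11.0874, grad_y = 2*8*-3.6845 = -58.952
  x_1 = -1.8479 - 0.1*-11.0874 = -0.7392
  y_1 = -3.6845 - 0.1*-58.952 = 2.2107
Step 2: grad_x = 2*3*-0.7392 = -4.435, grad_y = 2*8*2.2107 = 35.3712
  x_2 = -0.7392 - 0.1*-4.435 = -0.2957
  y_2 = 2.2107 - 0.1*35.3712 = -1.3264
f(-0.2957, -1.3264) = 3*(-0.2957)^2 + 8*(-1.3264)^2 = 14.3374


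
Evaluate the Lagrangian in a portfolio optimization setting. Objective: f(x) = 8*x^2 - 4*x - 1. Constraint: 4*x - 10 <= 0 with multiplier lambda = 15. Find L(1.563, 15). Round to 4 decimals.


Step 1: Evaluate f(x).
f(1.563) = 8*1.563^2 - 4*1.563 - 1 = 12.2918
Step 2: Evaluate g(x).
g(1.563) = 4*1.563 - 10 = -3.748
Step 3: Compute Lagrangian.
L = 12.2918 + 15*-3.748 = -43.9282


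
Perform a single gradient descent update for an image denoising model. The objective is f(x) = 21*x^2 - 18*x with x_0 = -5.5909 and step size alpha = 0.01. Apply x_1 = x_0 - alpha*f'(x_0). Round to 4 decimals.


We compute the gradient at x_0 and apply the update.
f'(x) = 42*x - 18
f'(-5.5909) = 42*-5.5909 - 18 = -252.8178
x_1 = -5.5909 - 0.01*-252.8178 = -3.0627


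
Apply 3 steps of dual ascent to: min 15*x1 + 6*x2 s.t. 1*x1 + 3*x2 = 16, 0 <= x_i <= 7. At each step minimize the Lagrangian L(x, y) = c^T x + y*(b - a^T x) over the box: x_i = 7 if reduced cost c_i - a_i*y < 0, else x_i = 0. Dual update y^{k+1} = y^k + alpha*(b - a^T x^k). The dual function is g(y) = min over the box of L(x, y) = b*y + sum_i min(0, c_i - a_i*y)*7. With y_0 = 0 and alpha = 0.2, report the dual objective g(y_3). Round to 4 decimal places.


Dual ascent for LP: min 15*x1 + 6*x2, 1*x1 + 3*x2 = 16, 0 <= x_i <= 7
Step 1: y^k = 0.0, reduced costs: (15.0, 6.0)
  x^k = (0.0, 0.0), subgradient = b - a^T x = 16.0
  y^{k+1} = 0.0 + 0.2*16.0 = 3.2
Step 2: y^k = 3.2, reduced costs: (11.8, -3.6)
  x^k = (0.0, 7.0), subgradient = b - a^T x = -5.0
  y^{k+1} = 3.2 + 0.2*-5.0 = 2.2
Step 3: y^k = 2.2, reduced costs: (12.8, -0.6)
  x^k = (0.0, 7.0), subgradient = b - a^T x = -5.0
  y^{k+1} = 2.2 + 0.2*-5.0 = 1.2
Dual objective at y_3 = 1.2: reduced costs (13.8, 2.4), box minimizer x = (0.0, 0.0)
g(y_3) = b*y + (c1 - a1*y)*x1 + (c2 - a2*y)*x2 = 16*1.2 + 13.8*0.0 + 2.4*0.0 = 19.2 + 0.0 + 0.0 = 19.2


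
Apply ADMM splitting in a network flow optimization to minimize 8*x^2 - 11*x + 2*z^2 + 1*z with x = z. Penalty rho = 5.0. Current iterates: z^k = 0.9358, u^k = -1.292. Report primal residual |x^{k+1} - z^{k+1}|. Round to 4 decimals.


ADMM iteration with rho = 5.0, z^k = 0.9358, u^k = -1.292
Step 1: x-update.
Minimize 8*x^2 - 11*x + (5.0/2)*(x - 0.9358 - 1.292)^2
FOC: (2*8 + 5.0)*x = 11 + 5.0*(0.9358 + 1.292)
x^{k+1} = 1.0542
Step 2: z-update.
Minimize 2*z^2 + 1*z + (5.0/2)*(1.0542 - z - 1.292)^2
FOC: (2*2 + 5.0)*z = -1 + 5.0*(1.0542 - 1.292)
z^{k+1} = -0.2432
Step 3: u-update.
u^{k+1} = -1.292 + 1.0542 + 0.2432 = 0.0054
Step 4: Primal residual = |1.0542 + 0.2432| = 1.2974


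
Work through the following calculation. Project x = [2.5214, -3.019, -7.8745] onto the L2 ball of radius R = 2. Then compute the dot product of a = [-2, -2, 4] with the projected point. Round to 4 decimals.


Step 1: Compute ||x|| (intermediates to 6 decimals).
||x|| = sqrt(2.5214^2 + (-3.019)^2 + (-7.8745)^2) = 8.802248
Step 2: Project.
Since ||x|| > R, scale = R/||x|| = 2/8.802248 = 0.227215, proj(x) = scale * x
proj(x) = [0.5729, -0.685962, -1.789205]
Step 3: Dot product.
a^T * proj(x) = -2*0.5729 - 2*(-0.685962) + 4*(-1.789205) = -6.9307
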